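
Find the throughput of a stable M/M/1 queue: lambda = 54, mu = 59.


For a stable queue (lambda < mu), throughput = lambda = 54 per hour

54 per hour


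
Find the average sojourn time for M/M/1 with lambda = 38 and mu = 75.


W = 1/(mu - lambda) = 1/(75 - 38) = 0.027 hours

0.027 hours


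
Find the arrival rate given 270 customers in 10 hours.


lambda = total arrivals / time = 270 / 10 = 27.0 per hour

27.0 per hour


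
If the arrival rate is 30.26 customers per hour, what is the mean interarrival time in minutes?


Mean interarrival time = 60/lambda = 60/30.26 = 1.98 minutes

1.98 minutes


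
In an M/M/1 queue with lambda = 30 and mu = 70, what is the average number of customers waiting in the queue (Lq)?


rho = 30/70; Lq = rho^2/(1-rho) = 0.32

0.32


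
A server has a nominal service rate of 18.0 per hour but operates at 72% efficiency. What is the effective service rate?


Effective rate = mu * efficiency = 18.0 * 0.72 = 12.96 per hour

12.96 per hour


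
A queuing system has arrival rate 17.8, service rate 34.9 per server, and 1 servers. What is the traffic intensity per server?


rho = lambda / (c * mu) = 17.8 / (1 * 34.9) = 0.51

0.51


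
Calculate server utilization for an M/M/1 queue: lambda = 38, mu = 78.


rho = lambda/mu = 38/78 = 0.4872

0.4872


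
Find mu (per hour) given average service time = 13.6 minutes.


mu = 60 / avg_service_time = 60 / 13.6 = 4.41 per hour

4.41 per hour


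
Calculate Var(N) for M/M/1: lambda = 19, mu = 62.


rho = 19/62; Var(N) = rho/(1-rho)^2 = 0.64

0.64


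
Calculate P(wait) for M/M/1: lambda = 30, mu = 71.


P(wait) = rho = lambda/mu = 30/71 = 0.4225

0.4225


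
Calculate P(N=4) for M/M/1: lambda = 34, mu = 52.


rho = 34/52; P(n) = (1-rho)*rho^n = (1-34/52)*(34/52)^4 = 0.0633

0.0633


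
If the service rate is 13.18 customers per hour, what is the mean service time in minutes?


Mean service time = 60/mu = 60/13.18 = 4.55 minutes

4.55 minutes


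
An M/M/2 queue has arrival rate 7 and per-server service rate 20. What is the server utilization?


rho = lambda/(c*mu) = 7/(2*20) = 0.175

0.175


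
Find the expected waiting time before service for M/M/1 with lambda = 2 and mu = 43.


rho = 2/43; Wq = rho/(mu - lambda) = 0.0011 hours

0.0011 hours


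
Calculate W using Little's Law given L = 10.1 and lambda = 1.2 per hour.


W = L / lambda = 10.1 / 1.2 = 8.4167 hours

8.4167 hours


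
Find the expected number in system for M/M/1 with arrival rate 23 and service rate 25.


rho = 23/25; L = rho/(1-rho) = 11.5

11.5


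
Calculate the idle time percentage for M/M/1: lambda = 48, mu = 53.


Idle fraction = (1 - rho) * 100 = (1 - 48/53) * 100 = 9.4%

9.4%


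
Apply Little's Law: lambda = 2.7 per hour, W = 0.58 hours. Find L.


L = lambda * W = 2.7 * 0.58 = 1.57

1.57


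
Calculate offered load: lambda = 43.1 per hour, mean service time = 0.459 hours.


Offered load a = lambda * E[S] = 43.1 * 0.459 = 19.78 Erlangs

19.78 Erlangs


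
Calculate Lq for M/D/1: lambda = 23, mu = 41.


M/D/1: Lq = rho^2 / (2*(1-rho)) where rho = 23/41; Lq = 0.36

0.36


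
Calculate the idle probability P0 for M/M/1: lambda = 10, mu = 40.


P0 = 1 - rho = 1 - 10/40 = 0.75

0.75


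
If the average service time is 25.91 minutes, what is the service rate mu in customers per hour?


mu = 60 / avg_service_time = 60 / 25.91 = 2.32 per hour

2.32 per hour


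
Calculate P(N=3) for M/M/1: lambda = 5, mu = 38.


rho = 5/38; P(n) = (1-rho)*rho^n = (1-5/38)*(5/38)^3 = 0.002

0.002


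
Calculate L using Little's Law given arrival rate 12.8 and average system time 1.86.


L = lambda * W = 12.8 * 1.86 = 23.81

23.81


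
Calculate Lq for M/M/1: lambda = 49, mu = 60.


rho = 49/60; Lq = rho^2/(1-rho) = 3.64

3.64


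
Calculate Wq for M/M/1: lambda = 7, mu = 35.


rho = 7/35; Wq = rho/(mu - lambda) = 0.0071 hours

0.0071 hours


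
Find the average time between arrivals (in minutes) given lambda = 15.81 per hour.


Mean interarrival time = 60/lambda = 60/15.81 = 3.8 minutes

3.8 minutes


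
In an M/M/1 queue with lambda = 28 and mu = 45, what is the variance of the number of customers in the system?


rho = 28/45; Var(N) = rho/(1-rho)^2 = 4.36

4.36


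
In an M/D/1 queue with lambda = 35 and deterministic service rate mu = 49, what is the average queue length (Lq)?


M/D/1: Lq = rho^2 / (2*(1-rho)) where rho = 35/49; Lq = 0.89

0.89


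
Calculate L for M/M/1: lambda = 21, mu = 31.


rho = 21/31; L = rho/(1-rho) = 2.1

2.1


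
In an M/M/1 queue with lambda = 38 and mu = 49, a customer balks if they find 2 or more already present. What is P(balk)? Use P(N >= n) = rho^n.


P(N >= 2) = rho^2 = (38/49)^2 = 0.6014

0.6014


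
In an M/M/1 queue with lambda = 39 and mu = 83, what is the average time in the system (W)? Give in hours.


W = 1/(mu - lambda) = 1/(83 - 39) = 0.0227 hours

0.0227 hours


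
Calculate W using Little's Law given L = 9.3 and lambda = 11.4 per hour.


W = L / lambda = 9.3 / 11.4 = 0.8158 hours

0.8158 hours


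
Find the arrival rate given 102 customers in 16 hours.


lambda = total arrivals / time = 102 / 16 = 6.38 per hour

6.38 per hour


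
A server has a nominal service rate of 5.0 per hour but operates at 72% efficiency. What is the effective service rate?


Effective rate = mu * efficiency = 5.0 * 0.72 = 3.6 per hour

3.6 per hour


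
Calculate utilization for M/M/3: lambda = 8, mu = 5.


rho = lambda/(c*mu) = 8/(3*5) = 0.5333

0.5333


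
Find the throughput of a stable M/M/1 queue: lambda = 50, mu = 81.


For a stable queue (lambda < mu), throughput = lambda = 50 per hour

50 per hour


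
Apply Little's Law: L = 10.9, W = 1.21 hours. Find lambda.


lambda = L / W = 10.9 / 1.21 = 9.01 per hour

9.01 per hour


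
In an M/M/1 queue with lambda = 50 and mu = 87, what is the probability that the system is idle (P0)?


P0 = 1 - rho = 1 - 50/87 = 0.4253

0.4253


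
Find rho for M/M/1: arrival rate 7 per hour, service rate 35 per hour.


rho = lambda/mu = 7/35 = 0.2

0.2


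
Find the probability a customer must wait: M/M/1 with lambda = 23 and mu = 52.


P(wait) = rho = lambda/mu = 23/52 = 0.4423

0.4423


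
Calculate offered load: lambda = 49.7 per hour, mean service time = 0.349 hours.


Offered load a = lambda * E[S] = 49.7 * 0.349 = 17.35 Erlangs

17.35 Erlangs


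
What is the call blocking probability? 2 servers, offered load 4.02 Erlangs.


B(N,A) = (A^N/N!) / sum(A^k/k!, k=0..N) with N=2, A=4.02 = 0.6168

0.6168


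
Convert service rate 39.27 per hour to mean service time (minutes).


Mean service time = 60/mu = 60/39.27 = 1.53 minutes

1.53 minutes


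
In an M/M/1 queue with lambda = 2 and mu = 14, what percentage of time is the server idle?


Idle fraction = (1 - rho) * 100 = (1 - 2/14) * 100 = 85.7%

85.7%


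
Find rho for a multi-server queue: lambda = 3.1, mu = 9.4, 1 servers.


rho = lambda / (c * mu) = 3.1 / (1 * 9.4) = 0.3298

0.3298


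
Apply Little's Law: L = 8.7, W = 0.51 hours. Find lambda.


lambda = L / W = 8.7 / 0.51 = 17.06 per hour

17.06 per hour


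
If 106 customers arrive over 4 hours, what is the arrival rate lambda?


lambda = total arrivals / time = 106 / 4 = 26.5 per hour

26.5 per hour


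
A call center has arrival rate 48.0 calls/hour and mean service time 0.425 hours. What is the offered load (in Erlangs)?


Offered load a = lambda * E[S] = 48.0 * 0.425 = 20.4 Erlangs

20.4 Erlangs


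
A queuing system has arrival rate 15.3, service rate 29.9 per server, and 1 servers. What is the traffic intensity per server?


rho = lambda / (c * mu) = 15.3 / (1 * 29.9) = 0.5117

0.5117


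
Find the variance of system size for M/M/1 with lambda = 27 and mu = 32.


rho = 27/32; Var(N) = rho/(1-rho)^2 = 34.56

34.56


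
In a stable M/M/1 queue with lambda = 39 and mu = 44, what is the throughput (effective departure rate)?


For a stable queue (lambda < mu), throughput = lambda = 39 per hour

39 per hour


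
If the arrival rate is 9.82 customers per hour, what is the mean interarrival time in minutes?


Mean interarrival time = 60/lambda = 60/9.82 = 6.11 minutes

6.11 minutes


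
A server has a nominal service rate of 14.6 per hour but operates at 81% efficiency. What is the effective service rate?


Effective rate = mu * efficiency = 14.6 * 0.81 = 11.83 per hour

11.83 per hour


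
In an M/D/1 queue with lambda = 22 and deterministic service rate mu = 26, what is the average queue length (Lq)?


M/D/1: Lq = rho^2 / (2*(1-rho)) where rho = 22/26; Lq = 2.33

2.33


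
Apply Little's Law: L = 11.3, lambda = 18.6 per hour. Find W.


W = L / lambda = 11.3 / 18.6 = 0.6075 hours

0.6075 hours


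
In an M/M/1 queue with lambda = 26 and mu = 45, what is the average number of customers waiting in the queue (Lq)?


rho = 26/45; Lq = rho^2/(1-rho) = 0.79

0.79


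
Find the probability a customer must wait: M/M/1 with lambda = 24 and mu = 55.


P(wait) = rho = lambda/mu = 24/55 = 0.4364

0.4364


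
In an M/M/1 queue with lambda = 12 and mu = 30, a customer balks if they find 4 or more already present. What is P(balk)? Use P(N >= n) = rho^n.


P(N >= 4) = rho^4 = (12/30)^4 = 0.0256

0.0256


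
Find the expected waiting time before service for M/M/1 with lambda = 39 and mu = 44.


rho = 39/44; Wq = rho/(mu - lambda) = 0.1773 hours

0.1773 hours


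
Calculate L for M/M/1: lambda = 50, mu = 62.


rho = 50/62; L = rho/(1-rho) = 4.17

4.17


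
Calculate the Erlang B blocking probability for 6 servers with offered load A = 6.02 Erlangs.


B(N,A) = (A^N/N!) / sum(A^k/k!, k=0..N) with N=6, A=6.02 = 0.2663

0.2663


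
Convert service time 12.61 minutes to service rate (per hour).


mu = 60 / avg_service_time = 60 / 12.61 = 4.76 per hour

4.76 per hour


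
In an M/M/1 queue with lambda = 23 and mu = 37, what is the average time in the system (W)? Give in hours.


W = 1/(mu - lambda) = 1/(37 - 23) = 0.0714 hours

0.0714 hours


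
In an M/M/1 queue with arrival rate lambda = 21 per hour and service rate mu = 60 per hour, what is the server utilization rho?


rho = lambda/mu = 21/60 = 0.35

0.35


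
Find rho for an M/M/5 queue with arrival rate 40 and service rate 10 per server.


rho = lambda/(c*mu) = 40/(5*10) = 0.8

0.8


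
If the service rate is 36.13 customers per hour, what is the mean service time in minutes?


Mean service time = 60/mu = 60/36.13 = 1.66 minutes

1.66 minutes


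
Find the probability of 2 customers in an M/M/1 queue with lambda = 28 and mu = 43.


rho = 28/43; P(n) = (1-rho)*rho^n = (1-28/43)*(28/43)^2 = 0.1479

0.1479


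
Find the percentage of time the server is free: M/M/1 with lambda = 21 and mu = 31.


Idle fraction = (1 - rho) * 100 = (1 - 21/31) * 100 = 32.3%

32.3%


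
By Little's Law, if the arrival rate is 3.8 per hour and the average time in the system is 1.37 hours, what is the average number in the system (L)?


L = lambda * W = 3.8 * 1.37 = 5.21

5.21


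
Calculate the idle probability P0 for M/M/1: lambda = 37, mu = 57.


P0 = 1 - rho = 1 - 37/57 = 0.3509

0.3509


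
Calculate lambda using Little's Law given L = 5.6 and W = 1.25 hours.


lambda = L / W = 5.6 / 1.25 = 4.48 per hour

4.48 per hour


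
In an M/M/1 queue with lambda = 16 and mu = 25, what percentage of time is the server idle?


Idle fraction = (1 - rho) * 100 = (1 - 16/25) * 100 = 36.0%

36.0%


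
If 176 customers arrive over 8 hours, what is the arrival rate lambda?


lambda = total arrivals / time = 176 / 8 = 22.0 per hour

22.0 per hour


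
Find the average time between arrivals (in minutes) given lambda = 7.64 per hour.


Mean interarrival time = 60/lambda = 60/7.64 = 7.85 minutes

7.85 minutes


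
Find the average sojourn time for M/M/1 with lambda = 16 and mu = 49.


W = 1/(mu - lambda) = 1/(49 - 16) = 0.0303 hours

0.0303 hours


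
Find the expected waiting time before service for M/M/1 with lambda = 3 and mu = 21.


rho = 3/21; Wq = rho/(mu - lambda) = 0.0079 hours

0.0079 hours


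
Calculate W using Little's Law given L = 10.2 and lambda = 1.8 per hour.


W = L / lambda = 10.2 / 1.8 = 5.6667 hours

5.6667 hours


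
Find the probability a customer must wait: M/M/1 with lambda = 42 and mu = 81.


P(wait) = rho = lambda/mu = 42/81 = 0.5185

0.5185


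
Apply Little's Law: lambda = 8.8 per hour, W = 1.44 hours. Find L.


L = lambda * W = 8.8 * 1.44 = 12.67

12.67


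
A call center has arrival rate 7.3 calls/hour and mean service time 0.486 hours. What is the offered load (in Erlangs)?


Offered load a = lambda * E[S] = 7.3 * 0.486 = 3.55 Erlangs

3.55 Erlangs


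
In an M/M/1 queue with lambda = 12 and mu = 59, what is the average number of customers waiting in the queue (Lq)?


rho = 12/59; Lq = rho^2/(1-rho) = 0.05

0.05


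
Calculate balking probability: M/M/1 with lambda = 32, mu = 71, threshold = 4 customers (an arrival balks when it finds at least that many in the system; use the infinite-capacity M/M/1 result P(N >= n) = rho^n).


P(N >= 4) = rho^4 = (32/71)^4 = 0.0413

0.0413


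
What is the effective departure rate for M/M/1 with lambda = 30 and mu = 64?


For a stable queue (lambda < mu), throughput = lambda = 30 per hour

30 per hour


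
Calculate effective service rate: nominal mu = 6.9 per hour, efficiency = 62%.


Effective rate = mu * efficiency = 6.9 * 0.62 = 4.28 per hour

4.28 per hour


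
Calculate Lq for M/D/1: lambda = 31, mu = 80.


M/D/1: Lq = rho^2 / (2*(1-rho)) where rho = 31/80; Lq = 0.12

0.12


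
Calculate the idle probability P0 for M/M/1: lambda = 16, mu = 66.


P0 = 1 - rho = 1 - 16/66 = 0.7576

0.7576


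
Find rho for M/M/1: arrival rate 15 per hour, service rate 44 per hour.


rho = lambda/mu = 15/44 = 0.3409

0.3409


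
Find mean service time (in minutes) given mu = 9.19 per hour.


Mean service time = 60/mu = 60/9.19 = 6.53 minutes

6.53 minutes


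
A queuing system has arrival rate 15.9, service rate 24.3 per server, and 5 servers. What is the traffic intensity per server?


rho = lambda / (c * mu) = 15.9 / (5 * 24.3) = 0.1309

0.1309


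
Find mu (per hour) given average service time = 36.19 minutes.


mu = 60 / avg_service_time = 60 / 36.19 = 1.66 per hour

1.66 per hour


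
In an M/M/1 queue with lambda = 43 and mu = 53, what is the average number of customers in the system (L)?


rho = 43/53; L = rho/(1-rho) = 4.3

4.3


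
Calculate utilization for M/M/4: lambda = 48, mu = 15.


rho = lambda/(c*mu) = 48/(4*15) = 0.8

0.8


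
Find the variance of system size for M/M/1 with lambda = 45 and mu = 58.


rho = 45/58; Var(N) = rho/(1-rho)^2 = 15.44

15.44


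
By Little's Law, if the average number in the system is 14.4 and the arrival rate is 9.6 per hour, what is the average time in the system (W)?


W = L / lambda = 14.4 / 9.6 = 1.5 hours

1.5 hours


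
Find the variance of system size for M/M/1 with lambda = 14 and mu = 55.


rho = 14/55; Var(N) = rho/(1-rho)^2 = 0.46

0.46


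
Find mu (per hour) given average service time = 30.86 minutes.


mu = 60 / avg_service_time = 60 / 30.86 = 1.94 per hour

1.94 per hour


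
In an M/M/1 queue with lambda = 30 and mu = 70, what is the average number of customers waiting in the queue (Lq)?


rho = 30/70; Lq = rho^2/(1-rho) = 0.32

0.32


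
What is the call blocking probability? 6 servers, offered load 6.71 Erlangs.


B(N,A) = (A^N/N!) / sum(A^k/k!, k=0..N) with N=6, A=6.71 = 0.3129

0.3129


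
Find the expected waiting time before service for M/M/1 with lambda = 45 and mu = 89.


rho = 45/89; Wq = rho/(mu - lambda) = 0.0115 hours

0.0115 hours


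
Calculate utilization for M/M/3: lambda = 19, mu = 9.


rho = lambda/(c*mu) = 19/(3*9) = 0.7037

0.7037


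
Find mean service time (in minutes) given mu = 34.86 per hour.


Mean service time = 60/mu = 60/34.86 = 1.72 minutes

1.72 minutes


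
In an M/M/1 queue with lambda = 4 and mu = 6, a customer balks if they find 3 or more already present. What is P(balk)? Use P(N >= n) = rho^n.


P(N >= 3) = rho^3 = (4/6)^3 = 0.2963

0.2963


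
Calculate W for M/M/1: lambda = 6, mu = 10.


W = 1/(mu - lambda) = 1/(10 - 6) = 0.25 hours

0.25 hours


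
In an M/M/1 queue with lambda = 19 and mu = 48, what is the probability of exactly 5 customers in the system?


rho = 19/48; P(n) = (1-rho)*rho^n = (1-19/48)*(19/48)^5 = 0.0059

0.0059


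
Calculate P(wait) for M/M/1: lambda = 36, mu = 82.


P(wait) = rho = lambda/mu = 36/82 = 0.439

0.439


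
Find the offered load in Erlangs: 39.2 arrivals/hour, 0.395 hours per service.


Offered load a = lambda * E[S] = 39.2 * 0.395 = 15.48 Erlangs

15.48 Erlangs


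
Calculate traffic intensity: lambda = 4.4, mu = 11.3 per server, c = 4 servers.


rho = lambda / (c * mu) = 4.4 / (4 * 11.3) = 0.0973

0.0973


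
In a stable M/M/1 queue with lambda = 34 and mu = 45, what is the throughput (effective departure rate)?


For a stable queue (lambda < mu), throughput = lambda = 34 per hour

34 per hour


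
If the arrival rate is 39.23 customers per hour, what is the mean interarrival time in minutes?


Mean interarrival time = 60/lambda = 60/39.23 = 1.53 minutes

1.53 minutes


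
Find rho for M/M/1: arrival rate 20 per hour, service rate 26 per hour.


rho = lambda/mu = 20/26 = 0.7692

0.7692


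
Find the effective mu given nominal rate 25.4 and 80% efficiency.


Effective rate = mu * efficiency = 25.4 * 0.8 = 20.32 per hour

20.32 per hour


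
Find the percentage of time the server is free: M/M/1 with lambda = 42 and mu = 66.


Idle fraction = (1 - rho) * 100 = (1 - 42/66) * 100 = 36.4%

36.4%


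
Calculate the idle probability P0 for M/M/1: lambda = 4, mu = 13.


P0 = 1 - rho = 1 - 4/13 = 0.6923

0.6923


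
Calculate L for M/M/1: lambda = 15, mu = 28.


rho = 15/28; L = rho/(1-rho) = 1.15

1.15


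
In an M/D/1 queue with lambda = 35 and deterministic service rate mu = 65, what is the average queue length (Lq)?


M/D/1: Lq = rho^2 / (2*(1-rho)) where rho = 35/65; Lq = 0.31

0.31


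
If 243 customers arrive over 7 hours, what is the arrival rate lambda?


lambda = total arrivals / time = 243 / 7 = 34.71 per hour

34.71 per hour


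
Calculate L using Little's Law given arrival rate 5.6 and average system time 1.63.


L = lambda * W = 5.6 * 1.63 = 9.13

9.13


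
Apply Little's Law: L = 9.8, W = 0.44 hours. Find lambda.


lambda = L / W = 9.8 / 0.44 = 22.27 per hour

22.27 per hour


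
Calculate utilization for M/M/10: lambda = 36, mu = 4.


rho = lambda/(c*mu) = 36/(10*4) = 0.9

0.9


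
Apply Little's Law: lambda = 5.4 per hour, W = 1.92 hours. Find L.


L = lambda * W = 5.4 * 1.92 = 10.37

10.37


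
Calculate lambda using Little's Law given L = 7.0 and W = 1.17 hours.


lambda = L / W = 7.0 / 1.17 = 5.98 per hour

5.98 per hour


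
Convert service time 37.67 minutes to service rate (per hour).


mu = 60 / avg_service_time = 60 / 37.67 = 1.59 per hour

1.59 per hour


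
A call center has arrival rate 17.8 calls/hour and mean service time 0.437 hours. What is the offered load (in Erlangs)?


Offered load a = lambda * E[S] = 17.8 * 0.437 = 7.78 Erlangs

7.78 Erlangs


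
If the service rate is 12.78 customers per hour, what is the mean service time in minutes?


Mean service time = 60/mu = 60/12.78 = 4.69 minutes

4.69 minutes


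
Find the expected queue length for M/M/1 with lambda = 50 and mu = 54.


rho = 50/54; Lq = rho^2/(1-rho) = 11.57

11.57


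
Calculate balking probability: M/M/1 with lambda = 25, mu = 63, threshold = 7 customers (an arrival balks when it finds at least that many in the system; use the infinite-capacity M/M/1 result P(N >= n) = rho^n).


P(N >= 7) = rho^7 = (25/63)^7 = 0.0015

0.0015


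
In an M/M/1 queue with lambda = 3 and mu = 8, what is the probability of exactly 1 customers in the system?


rho = 3/8; P(n) = (1-rho)*rho^n = (1-3/8)*(3/8)^1 = 0.2344

0.2344


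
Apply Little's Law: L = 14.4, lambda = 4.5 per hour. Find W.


W = L / lambda = 14.4 / 4.5 = 3.2 hours

3.2 hours


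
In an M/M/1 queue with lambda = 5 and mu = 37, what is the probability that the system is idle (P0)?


P0 = 1 - rho = 1 - 5/37 = 0.8649

0.8649


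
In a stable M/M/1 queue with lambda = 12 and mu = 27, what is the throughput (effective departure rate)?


For a stable queue (lambda < mu), throughput = lambda = 12 per hour

12 per hour


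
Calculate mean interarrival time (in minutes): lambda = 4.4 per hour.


Mean interarrival time = 60/lambda = 60/4.4 = 13.64 minutes

13.64 minutes


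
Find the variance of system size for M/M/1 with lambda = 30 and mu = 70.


rho = 30/70; Var(N) = rho/(1-rho)^2 = 1.31

1.31


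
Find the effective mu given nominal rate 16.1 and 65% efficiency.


Effective rate = mu * efficiency = 16.1 * 0.65 = 10.47 per hour

10.47 per hour


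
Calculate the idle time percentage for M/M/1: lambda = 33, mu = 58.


Idle fraction = (1 - rho) * 100 = (1 - 33/58) * 100 = 43.1%

43.1%


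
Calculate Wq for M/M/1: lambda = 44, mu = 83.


rho = 44/83; Wq = rho/(mu - lambda) = 0.0136 hours

0.0136 hours


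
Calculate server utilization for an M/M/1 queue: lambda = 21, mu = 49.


rho = lambda/mu = 21/49 = 0.4286

0.4286


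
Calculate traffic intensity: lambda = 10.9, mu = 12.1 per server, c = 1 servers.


rho = lambda / (c * mu) = 10.9 / (1 * 12.1) = 0.9008

0.9008


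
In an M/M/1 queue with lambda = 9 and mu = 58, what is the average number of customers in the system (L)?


rho = 9/58; L = rho/(1-rho) = 0.18

0.18


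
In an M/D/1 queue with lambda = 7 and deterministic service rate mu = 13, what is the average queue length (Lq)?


M/D/1: Lq = rho^2 / (2*(1-rho)) where rho = 7/13; Lq = 0.31

0.31


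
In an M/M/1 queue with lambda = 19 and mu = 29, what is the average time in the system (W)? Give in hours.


W = 1/(mu - lambda) = 1/(29 - 19) = 0.1 hours

0.1 hours


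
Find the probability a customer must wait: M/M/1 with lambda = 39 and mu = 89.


P(wait) = rho = lambda/mu = 39/89 = 0.4382

0.4382


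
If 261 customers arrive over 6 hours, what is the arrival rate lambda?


lambda = total arrivals / time = 261 / 6 = 43.5 per hour

43.5 per hour


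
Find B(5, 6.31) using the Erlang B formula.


B(N,A) = (A^N/N!) / sum(A^k/k!, k=0..N) with N=5, A=6.31 = 0.3815

0.3815


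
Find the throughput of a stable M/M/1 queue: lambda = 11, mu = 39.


For a stable queue (lambda < mu), throughput = lambda = 11 per hour

11 per hour


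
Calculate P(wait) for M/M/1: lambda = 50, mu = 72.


P(wait) = rho = lambda/mu = 50/72 = 0.6944

0.6944


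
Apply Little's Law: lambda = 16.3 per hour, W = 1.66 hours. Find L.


L = lambda * W = 16.3 * 1.66 = 27.06

27.06


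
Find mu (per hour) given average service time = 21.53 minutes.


mu = 60 / avg_service_time = 60 / 21.53 = 2.79 per hour

2.79 per hour


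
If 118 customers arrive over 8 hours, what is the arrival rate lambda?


lambda = total arrivals / time = 118 / 8 = 14.75 per hour

14.75 per hour


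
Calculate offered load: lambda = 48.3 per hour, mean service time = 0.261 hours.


Offered load a = lambda * E[S] = 48.3 * 0.261 = 12.61 Erlangs

12.61 Erlangs


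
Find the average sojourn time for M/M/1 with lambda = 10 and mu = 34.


W = 1/(mu - lambda) = 1/(34 - 10) = 0.0417 hours

0.0417 hours


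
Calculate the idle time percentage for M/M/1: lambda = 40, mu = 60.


Idle fraction = (1 - rho) * 100 = (1 - 40/60) * 100 = 33.3%

33.3%


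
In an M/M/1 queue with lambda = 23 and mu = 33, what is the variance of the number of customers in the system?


rho = 23/33; Var(N) = rho/(1-rho)^2 = 7.59

7.59


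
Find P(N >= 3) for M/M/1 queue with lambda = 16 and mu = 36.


P(N >= 3) = rho^3 = (16/36)^3 = 0.0878

0.0878


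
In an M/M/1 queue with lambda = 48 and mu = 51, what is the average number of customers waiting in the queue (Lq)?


rho = 48/51; Lq = rho^2/(1-rho) = 15.06

15.06


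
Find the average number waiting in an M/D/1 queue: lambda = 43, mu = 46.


M/D/1: Lq = rho^2 / (2*(1-rho)) where rho = 43/46; Lq = 6.7

6.7


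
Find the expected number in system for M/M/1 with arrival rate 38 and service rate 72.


rho = 38/72; L = rho/(1-rho) = 1.12

1.12


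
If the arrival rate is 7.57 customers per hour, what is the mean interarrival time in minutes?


Mean interarrival time = 60/lambda = 60/7.57 = 7.93 minutes

7.93 minutes


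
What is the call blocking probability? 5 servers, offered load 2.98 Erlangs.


B(N,A) = (A^N/N!) / sum(A^k/k!, k=0..N) with N=5, A=2.98 = 0.1083

0.1083


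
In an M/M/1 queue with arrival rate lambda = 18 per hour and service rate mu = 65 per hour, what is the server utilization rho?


rho = lambda/mu = 18/65 = 0.2769

0.2769


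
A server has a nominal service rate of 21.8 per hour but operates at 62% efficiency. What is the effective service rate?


Effective rate = mu * efficiency = 21.8 * 0.62 = 13.52 per hour

13.52 per hour


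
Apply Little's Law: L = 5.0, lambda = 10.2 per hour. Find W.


W = L / lambda = 5.0 / 10.2 = 0.4902 hours

0.4902 hours


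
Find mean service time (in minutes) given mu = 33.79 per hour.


Mean service time = 60/mu = 60/33.79 = 1.78 minutes

1.78 minutes


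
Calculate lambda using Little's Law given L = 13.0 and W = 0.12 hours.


lambda = L / W = 13.0 / 0.12 = 108.33 per hour

108.33 per hour


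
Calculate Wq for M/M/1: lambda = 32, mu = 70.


rho = 32/70; Wq = rho/(mu - lambda) = 0.012 hours

0.012 hours


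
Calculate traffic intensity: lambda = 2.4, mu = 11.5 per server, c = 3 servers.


rho = lambda / (c * mu) = 2.4 / (3 * 11.5) = 0.0696

0.0696


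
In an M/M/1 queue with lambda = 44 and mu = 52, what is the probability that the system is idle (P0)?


P0 = 1 - rho = 1 - 44/52 = 0.1538

0.1538


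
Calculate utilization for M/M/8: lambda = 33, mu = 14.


rho = lambda/(c*mu) = 33/(8*14) = 0.2946

0.2946


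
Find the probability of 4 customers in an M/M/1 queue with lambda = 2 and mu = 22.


rho = 2/22; P(n) = (1-rho)*rho^n = (1-2/22)*(2/22)^4 = 0.0001

0.0001


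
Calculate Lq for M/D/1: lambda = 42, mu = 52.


M/D/1: Lq = rho^2 / (2*(1-rho)) where rho = 42/52; Lq = 1.7

1.7


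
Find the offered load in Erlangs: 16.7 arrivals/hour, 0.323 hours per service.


Offered load a = lambda * E[S] = 16.7 * 0.323 = 5.39 Erlangs

5.39 Erlangs


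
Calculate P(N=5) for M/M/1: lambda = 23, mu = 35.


rho = 23/35; P(n) = (1-rho)*rho^n = (1-23/35)*(23/35)^5 = 0.042

0.042


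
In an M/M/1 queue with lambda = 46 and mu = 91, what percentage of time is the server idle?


Idle fraction = (1 - rho) * 100 = (1 - 46/91) * 100 = 49.5%

49.5%


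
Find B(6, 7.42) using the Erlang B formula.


B(N,A) = (A^N/N!) / sum(A^k/k!, k=0..N) with N=6, A=7.42 = 0.3568

0.3568


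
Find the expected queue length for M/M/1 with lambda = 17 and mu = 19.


rho = 17/19; Lq = rho^2/(1-rho) = 7.61

7.61


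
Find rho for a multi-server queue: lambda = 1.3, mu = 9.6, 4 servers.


rho = lambda / (c * mu) = 1.3 / (4 * 9.6) = 0.0339

0.0339


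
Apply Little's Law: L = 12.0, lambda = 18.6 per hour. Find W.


W = L / lambda = 12.0 / 18.6 = 0.6452 hours

0.6452 hours


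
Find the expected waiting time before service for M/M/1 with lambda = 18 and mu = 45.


rho = 18/45; Wq = rho/(mu - lambda) = 0.0148 hours

0.0148 hours


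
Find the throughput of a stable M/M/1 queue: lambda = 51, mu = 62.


For a stable queue (lambda < mu), throughput = lambda = 51 per hour

51 per hour


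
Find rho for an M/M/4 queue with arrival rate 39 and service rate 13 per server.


rho = lambda/(c*mu) = 39/(4*13) = 0.75

0.75


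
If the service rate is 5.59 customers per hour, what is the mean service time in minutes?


Mean service time = 60/mu = 60/5.59 = 10.73 minutes

10.73 minutes


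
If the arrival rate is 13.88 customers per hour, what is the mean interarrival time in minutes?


Mean interarrival time = 60/lambda = 60/13.88 = 4.32 minutes

4.32 minutes


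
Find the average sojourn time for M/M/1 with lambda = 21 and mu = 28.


W = 1/(mu - lambda) = 1/(28 - 21) = 0.1429 hours

0.1429 hours


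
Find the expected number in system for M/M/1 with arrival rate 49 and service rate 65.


rho = 49/65; L = rho/(1-rho) = 3.06

3.06


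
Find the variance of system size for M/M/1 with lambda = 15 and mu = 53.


rho = 15/53; Var(N) = rho/(1-rho)^2 = 0.55

0.55


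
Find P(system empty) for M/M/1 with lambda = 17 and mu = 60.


P0 = 1 - rho = 1 - 17/60 = 0.7167

0.7167


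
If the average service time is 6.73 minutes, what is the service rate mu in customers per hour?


mu = 60 / avg_service_time = 60 / 6.73 = 8.92 per hour

8.92 per hour


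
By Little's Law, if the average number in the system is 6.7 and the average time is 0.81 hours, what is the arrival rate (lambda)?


lambda = L / W = 6.7 / 0.81 = 8.27 per hour

8.27 per hour


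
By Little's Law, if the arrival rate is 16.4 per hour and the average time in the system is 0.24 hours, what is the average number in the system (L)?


L = lambda * W = 16.4 * 0.24 = 3.94

3.94


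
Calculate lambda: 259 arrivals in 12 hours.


lambda = total arrivals / time = 259 / 12 = 21.58 per hour

21.58 per hour


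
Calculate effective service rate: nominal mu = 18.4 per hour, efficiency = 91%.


Effective rate = mu * efficiency = 18.4 * 0.91 = 16.74 per hour

16.74 per hour


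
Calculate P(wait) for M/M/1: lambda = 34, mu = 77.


P(wait) = rho = lambda/mu = 34/77 = 0.4416

0.4416


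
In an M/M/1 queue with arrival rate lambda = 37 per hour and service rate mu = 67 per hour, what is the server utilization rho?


rho = lambda/mu = 37/67 = 0.5522

0.5522


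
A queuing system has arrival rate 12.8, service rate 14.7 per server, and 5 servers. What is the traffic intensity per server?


rho = lambda / (c * mu) = 12.8 / (5 * 14.7) = 0.1741

0.1741


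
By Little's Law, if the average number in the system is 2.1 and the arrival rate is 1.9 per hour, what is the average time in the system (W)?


W = L / lambda = 2.1 / 1.9 = 1.1053 hours

1.1053 hours


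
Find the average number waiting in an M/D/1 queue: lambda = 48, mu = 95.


M/D/1: Lq = rho^2 / (2*(1-rho)) where rho = 48/95; Lq = 0.26

0.26


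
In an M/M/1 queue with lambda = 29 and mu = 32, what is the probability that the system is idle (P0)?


P0 = 1 - rho = 1 - 29/32 = 0.0938

0.0938


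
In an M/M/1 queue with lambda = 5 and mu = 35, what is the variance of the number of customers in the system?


rho = 5/35; Var(N) = rho/(1-rho)^2 = 0.19

0.19


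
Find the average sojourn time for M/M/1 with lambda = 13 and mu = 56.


W = 1/(mu - lambda) = 1/(56 - 13) = 0.0233 hours

0.0233 hours


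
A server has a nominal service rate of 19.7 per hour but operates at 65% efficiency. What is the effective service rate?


Effective rate = mu * efficiency = 19.7 * 0.65 = 12.81 per hour

12.81 per hour


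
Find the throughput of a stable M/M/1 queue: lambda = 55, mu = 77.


For a stable queue (lambda < mu), throughput = lambda = 55 per hour

55 per hour


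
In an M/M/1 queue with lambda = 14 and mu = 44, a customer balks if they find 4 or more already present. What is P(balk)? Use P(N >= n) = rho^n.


P(N >= 4) = rho^4 = (14/44)^4 = 0.0102

0.0102


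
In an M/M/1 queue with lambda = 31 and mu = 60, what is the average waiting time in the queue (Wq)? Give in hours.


rho = 31/60; Wq = rho/(mu - lambda) = 0.0178 hours

0.0178 hours


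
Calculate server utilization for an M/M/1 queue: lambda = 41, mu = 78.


rho = lambda/mu = 41/78 = 0.5256

0.5256


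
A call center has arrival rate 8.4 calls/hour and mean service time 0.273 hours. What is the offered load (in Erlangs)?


Offered load a = lambda * E[S] = 8.4 * 0.273 = 2.29 Erlangs

2.29 Erlangs


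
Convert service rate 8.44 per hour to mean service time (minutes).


Mean service time = 60/mu = 60/8.44 = 7.11 minutes

7.11 minutes


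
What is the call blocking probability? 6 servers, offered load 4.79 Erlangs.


B(N,A) = (A^N/N!) / sum(A^k/k!, k=0..N) with N=6, A=4.79 = 0.176

0.176


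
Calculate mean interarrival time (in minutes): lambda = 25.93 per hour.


Mean interarrival time = 60/lambda = 60/25.93 = 2.31 minutes

2.31 minutes


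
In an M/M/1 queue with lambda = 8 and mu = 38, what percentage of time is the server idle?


Idle fraction = (1 - rho) * 100 = (1 - 8/38) * 100 = 78.9%

78.9%


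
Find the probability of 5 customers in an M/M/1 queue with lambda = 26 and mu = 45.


rho = 26/45; P(n) = (1-rho)*rho^n = (1-26/45)*(26/45)^5 = 0.0272

0.0272


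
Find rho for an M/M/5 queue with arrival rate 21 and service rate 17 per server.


rho = lambda/(c*mu) = 21/(5*17) = 0.2471

0.2471


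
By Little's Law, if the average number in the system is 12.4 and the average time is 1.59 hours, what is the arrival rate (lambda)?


lambda = L / W = 12.4 / 1.59 = 7.8 per hour

7.8 per hour


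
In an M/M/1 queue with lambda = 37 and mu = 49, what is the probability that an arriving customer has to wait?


P(wait) = rho = lambda/mu = 37/49 = 0.7551

0.7551


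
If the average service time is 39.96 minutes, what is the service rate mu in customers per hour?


mu = 60 / avg_service_time = 60 / 39.96 = 1.5 per hour

1.5 per hour


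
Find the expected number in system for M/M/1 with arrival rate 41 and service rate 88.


rho = 41/88; L = rho/(1-rho) = 0.87

0.87


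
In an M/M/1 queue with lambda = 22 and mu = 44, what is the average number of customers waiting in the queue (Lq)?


rho = 22/44; Lq = rho^2/(1-rho) = 0.5

0.5


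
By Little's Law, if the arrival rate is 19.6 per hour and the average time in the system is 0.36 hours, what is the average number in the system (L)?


L = lambda * W = 19.6 * 0.36 = 7.06

7.06


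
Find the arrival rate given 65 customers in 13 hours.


lambda = total arrivals / time = 65 / 13 = 5.0 per hour

5.0 per hour


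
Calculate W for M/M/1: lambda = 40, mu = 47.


W = 1/(mu - lambda) = 1/(47 - 40) = 0.1429 hours

0.1429 hours


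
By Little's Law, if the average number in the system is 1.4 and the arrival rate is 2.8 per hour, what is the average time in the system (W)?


W = L / lambda = 1.4 / 2.8 = 0.5 hours

0.5 hours


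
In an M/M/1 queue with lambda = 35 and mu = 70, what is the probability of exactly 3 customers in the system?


rho = 35/70; P(n) = (1-rho)*rho^n = (1-35/70)*(35/70)^3 = 0.0625

0.0625


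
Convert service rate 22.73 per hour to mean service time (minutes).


Mean service time = 60/mu = 60/22.73 = 2.64 minutes

2.64 minutes


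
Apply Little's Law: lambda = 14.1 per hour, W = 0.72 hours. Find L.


L = lambda * W = 14.1 * 0.72 = 10.15

10.15


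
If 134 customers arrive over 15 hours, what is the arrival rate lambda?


lambda = total arrivals / time = 134 / 15 = 8.93 per hour

8.93 per hour


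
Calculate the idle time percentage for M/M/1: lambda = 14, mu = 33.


Idle fraction = (1 - rho) * 100 = (1 - 14/33) * 100 = 57.6%

57.6%


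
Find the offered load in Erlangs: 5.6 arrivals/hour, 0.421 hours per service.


Offered load a = lambda * E[S] = 5.6 * 0.421 = 2.36 Erlangs

2.36 Erlangs


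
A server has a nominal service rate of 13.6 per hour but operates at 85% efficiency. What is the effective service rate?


Effective rate = mu * efficiency = 13.6 * 0.85 = 11.56 per hour

11.56 per hour


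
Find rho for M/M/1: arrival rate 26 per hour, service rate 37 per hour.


rho = lambda/mu = 26/37 = 0.7027

0.7027


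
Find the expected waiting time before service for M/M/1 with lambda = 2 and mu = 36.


rho = 2/36; Wq = rho/(mu - lambda) = 0.0016 hours

0.0016 hours


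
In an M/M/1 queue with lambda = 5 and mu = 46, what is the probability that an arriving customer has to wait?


P(wait) = rho = lambda/mu = 5/46 = 0.1087

0.1087


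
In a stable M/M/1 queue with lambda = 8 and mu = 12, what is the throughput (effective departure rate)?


For a stable queue (lambda < mu), throughput = lambda = 8 per hour

8 per hour


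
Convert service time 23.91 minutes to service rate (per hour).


mu = 60 / avg_service_time = 60 / 23.91 = 2.51 per hour

2.51 per hour


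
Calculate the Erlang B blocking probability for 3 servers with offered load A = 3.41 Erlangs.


B(N,A) = (A^N/N!) / sum(A^k/k!, k=0..N) with N=3, A=3.41 = 0.3926

0.3926


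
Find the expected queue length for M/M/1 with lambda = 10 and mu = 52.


rho = 10/52; Lq = rho^2/(1-rho) = 0.05

0.05


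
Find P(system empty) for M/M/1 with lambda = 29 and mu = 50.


P0 = 1 - rho = 1 - 29/50 = 0.42

0.42


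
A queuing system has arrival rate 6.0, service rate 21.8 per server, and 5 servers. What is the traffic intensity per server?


rho = lambda / (c * mu) = 6.0 / (5 * 21.8) = 0.055

0.055


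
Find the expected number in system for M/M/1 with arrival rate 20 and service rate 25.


rho = 20/25; L = rho/(1-rho) = 4.0

4.0


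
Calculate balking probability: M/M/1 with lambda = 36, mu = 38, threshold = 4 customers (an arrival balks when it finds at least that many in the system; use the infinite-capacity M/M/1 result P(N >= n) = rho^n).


P(N >= 4) = rho^4 = (36/38)^4 = 0.8055

0.8055


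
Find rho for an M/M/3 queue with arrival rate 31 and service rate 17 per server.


rho = lambda/(c*mu) = 31/(3*17) = 0.6078

0.6078


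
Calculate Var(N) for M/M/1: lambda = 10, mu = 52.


rho = 10/52; Var(N) = rho/(1-rho)^2 = 0.29

0.29


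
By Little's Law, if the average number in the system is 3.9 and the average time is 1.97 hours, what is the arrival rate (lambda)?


lambda = L / W = 3.9 / 1.97 = 1.98 per hour

1.98 per hour


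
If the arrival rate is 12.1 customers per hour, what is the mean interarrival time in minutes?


Mean interarrival time = 60/lambda = 60/12.1 = 4.96 minutes

4.96 minutes


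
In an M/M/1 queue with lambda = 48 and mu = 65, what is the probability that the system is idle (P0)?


P0 = 1 - rho = 1 - 48/65 = 0.2615

0.2615


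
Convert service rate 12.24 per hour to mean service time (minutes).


Mean service time = 60/mu = 60/12.24 = 4.9 minutes

4.9 minutes


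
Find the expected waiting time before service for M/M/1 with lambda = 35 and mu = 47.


rho = 35/47; Wq = rho/(mu - lambda) = 0.0621 hours

0.0621 hours


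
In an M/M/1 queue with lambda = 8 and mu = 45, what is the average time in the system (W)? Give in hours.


W = 1/(mu - lambda) = 1/(45 - 8) = 0.027 hours

0.027 hours


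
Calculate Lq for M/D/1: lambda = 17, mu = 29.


M/D/1: Lq = rho^2 / (2*(1-rho)) where rho = 17/29; Lq = 0.42

0.42
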